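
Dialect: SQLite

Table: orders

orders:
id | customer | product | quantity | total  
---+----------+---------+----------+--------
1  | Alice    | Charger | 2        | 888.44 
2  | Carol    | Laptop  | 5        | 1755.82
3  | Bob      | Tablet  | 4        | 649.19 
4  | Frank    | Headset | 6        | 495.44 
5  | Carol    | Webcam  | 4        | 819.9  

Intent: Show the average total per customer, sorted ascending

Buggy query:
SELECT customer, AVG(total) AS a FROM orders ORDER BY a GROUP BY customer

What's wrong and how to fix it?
Bug: GROUP BY must precede ORDER BY

Fix: Reorder: SELECT … FROM … GROUP BY … ORDER BY …

Corrected query:
SELECT customer, AVG(total) AS a FROM orders GROUP BY customer ORDER BY a

Result:
customer | a      
---------+--------
Frank    | 495.44 
Bob      | 649.19 
Alice    | 888.44 
Carol    | 1287.86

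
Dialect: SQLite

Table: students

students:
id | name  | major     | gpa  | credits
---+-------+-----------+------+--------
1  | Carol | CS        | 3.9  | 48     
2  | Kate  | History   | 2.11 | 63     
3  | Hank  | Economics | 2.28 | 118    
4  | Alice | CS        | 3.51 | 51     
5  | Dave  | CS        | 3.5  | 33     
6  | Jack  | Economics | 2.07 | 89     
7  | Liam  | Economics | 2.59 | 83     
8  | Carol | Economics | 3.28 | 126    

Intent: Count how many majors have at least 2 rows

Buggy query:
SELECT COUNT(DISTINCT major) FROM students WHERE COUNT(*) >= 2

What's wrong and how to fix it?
Bug: WHERE filters individual rows, not groups, so a group-level COUNT is invalid there

Fix: Use a subquery that GROUPs and filters with HAVING, then count its rows

Corrected query:
SELECT COUNT(*) FROM (SELECT major FROM students GROUP BY major HAVING COUNT(*) >= 2)

Result:
COUNT(*)
--------
2       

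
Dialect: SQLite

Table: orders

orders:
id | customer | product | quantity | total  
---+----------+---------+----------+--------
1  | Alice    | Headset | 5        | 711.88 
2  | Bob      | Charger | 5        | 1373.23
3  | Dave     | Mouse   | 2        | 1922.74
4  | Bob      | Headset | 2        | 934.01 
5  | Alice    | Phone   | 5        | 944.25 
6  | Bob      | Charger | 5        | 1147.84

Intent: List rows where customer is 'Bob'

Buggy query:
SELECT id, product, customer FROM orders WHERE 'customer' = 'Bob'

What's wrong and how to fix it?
Bug: 'customer' in single quotes is a string literal, not the column; the comparison is literal-vs-literal and never true

Fix: Remove the quotes around the column name (or use double quotes for an identifier)

Corrected query:
SELECT id, product, customer FROM orders WHERE customer = 'Bob'

Result:
id | product | customer
---+---------+---------
2  | Charger | Bob     
4  | Headset | Bob     
6  | Charger | Bob     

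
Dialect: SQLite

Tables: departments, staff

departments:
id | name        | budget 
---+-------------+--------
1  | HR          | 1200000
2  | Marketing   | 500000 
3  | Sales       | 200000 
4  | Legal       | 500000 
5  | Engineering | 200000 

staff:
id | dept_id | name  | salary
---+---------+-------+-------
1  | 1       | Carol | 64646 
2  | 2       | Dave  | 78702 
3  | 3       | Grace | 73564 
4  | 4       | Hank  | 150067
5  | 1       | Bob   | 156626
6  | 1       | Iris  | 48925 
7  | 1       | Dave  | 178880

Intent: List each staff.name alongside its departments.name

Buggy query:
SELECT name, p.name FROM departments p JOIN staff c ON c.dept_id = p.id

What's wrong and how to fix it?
Bug: Both tables have a 'name' column; the unqualified reference is ambiguous

Fix: Qualify the column with its table alias (c.name)

Corrected query:
SELECT c.name, p.name FROM departments p JOIN staff c ON c.dept_id = p.id

Result:
name  | name     
------+----------
Carol | HR       
Dave  | Marketing
Grace | Sales    
Hank  | Legal    
Bob   | HR       
Iris  | HR       
Dave  | HR       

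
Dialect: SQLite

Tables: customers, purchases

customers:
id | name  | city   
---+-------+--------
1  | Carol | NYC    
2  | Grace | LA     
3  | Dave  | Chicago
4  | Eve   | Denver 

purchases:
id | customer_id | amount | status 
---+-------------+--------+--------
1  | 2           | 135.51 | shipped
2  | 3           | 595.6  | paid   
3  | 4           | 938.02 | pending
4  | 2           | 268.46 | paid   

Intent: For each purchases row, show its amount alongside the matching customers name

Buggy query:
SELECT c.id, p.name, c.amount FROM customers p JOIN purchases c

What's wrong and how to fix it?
Bug: JOIN with no ON clause produces a cartesian product; every purchases row pairs with every customers row

Fix: Add ON c.customer_id = p.id to the JOIN

Corrected query:
SELECT c.id, p.name, c.amount FROM customers p JOIN purchases c ON c.customer_id = p.id

Result:
id | name  | amount
---+-------+-------
1  | Grace | 135.51
2  | Dave  | 595.6 
3  | Eve   | 938.02
4  | Grace | 268.46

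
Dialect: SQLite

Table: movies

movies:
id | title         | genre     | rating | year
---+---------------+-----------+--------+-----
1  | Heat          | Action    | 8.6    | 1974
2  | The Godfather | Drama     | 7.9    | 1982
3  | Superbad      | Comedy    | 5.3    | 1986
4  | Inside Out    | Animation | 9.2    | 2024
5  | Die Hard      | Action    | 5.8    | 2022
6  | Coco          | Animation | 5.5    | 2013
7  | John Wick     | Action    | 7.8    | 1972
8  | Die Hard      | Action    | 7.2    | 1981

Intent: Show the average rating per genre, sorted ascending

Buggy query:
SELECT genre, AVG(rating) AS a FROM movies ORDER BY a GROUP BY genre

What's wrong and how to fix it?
Bug: GROUP BY must precede ORDER BY

Fix: Move ORDER BY to the end, after GROUP BY

Corrected query:
SELECT genre, AVG(rating) AS a FROM movies GROUP BY genre ORDER BY a

Result:
genre     | a   
----------+-----
Comedy    | 5.3 
Action    | 7.35
Animation | 7.35
Drama     | 7.9 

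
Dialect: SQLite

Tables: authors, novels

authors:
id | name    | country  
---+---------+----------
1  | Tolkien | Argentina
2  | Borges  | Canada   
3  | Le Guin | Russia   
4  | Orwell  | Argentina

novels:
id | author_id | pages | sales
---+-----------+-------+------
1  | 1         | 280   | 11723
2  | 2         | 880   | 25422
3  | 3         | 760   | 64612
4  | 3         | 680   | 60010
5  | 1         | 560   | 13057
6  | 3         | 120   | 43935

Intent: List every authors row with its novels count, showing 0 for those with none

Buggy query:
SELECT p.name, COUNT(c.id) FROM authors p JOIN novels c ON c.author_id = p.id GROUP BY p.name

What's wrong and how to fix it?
Bug: INNER JOIN drops authors rows that have no matching novels rows

Fix: Switch to LEFT JOIN to retain unmatched parent rows

Corrected query:
SELECT p.name, COUNT(c.id) FROM authors p LEFT JOIN novels c ON c.author_id = p.id GROUP BY p.name

Result:
name    | COUNT(c.id)
--------+------------
Borges  | 1          
Le Guin | 3          
Orwell  | 0          
Tolkien | 2          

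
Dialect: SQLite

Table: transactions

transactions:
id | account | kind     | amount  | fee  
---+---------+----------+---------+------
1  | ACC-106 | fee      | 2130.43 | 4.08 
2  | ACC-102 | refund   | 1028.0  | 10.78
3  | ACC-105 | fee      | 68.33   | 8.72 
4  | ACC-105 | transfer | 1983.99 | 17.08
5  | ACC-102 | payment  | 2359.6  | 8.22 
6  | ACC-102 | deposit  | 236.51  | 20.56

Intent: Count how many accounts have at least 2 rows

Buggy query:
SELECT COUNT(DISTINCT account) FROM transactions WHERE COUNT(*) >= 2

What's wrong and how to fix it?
Bug: WHERE filters individual rows, not groups, so a group-level COUNT is invalid there

Fix: Group first with HAVING COUNT(*) >= 2, then COUNT the resulting groups

Corrected query:
SELECT COUNT(*) FROM (SELECT account FROM transactions GROUP BY account HAVING COUNT(*) >= 2)

Result:
COUNT(*)
--------
2       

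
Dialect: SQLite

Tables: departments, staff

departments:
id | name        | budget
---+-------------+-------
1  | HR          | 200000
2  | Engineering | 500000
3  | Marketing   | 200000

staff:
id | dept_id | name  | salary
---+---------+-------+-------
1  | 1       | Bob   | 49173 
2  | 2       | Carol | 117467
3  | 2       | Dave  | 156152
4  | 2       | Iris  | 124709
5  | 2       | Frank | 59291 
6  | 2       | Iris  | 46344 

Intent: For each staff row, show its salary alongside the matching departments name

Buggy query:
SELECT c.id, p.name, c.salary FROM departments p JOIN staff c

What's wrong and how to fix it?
Bug: Missing join condition: each staff row is matched to all departments rows instead of just its own

Fix: Specify the join condition linking the foreign key to the parent id

Corrected query:
SELECT c.id, p.name, c.salary FROM departments p JOIN staff c ON c.dept_id = p.id

Result:
id | name        | salary
---+-------------+-------
1  | HR          | 49173 
2  | Engineering | 117467
3  | Engineering | 156152
4  | Engineering | 124709
5  | Engineering | 59291 
6  | Engineering | 46344 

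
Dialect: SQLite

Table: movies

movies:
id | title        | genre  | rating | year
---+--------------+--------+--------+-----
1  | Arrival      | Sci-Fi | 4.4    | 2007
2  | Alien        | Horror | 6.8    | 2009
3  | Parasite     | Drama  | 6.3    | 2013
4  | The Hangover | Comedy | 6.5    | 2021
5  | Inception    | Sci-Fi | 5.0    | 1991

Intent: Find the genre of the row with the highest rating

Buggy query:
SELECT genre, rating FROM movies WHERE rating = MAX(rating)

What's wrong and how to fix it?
Bug: WHERE is evaluated per row; an aggregate over the whole table isn't defined there

Fix: Use a subquery: WHERE rating = (SELECT MAX(rating) FROM movies)

Corrected query:
SELECT genre, rating FROM movies WHERE rating = (SELECT MAX(rating) FROM movies)

Result:
genre  | rating
-------+-------
Horror | 6.8   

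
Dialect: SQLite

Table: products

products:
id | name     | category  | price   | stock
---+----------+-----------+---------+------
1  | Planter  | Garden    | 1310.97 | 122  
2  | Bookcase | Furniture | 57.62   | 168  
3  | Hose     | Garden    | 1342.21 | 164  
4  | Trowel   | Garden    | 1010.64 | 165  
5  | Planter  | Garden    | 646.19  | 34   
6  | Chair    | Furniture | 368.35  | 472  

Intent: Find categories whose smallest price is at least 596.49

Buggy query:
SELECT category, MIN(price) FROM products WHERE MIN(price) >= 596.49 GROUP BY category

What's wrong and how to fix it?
Bug: Aggregates like MIN are computed per group after WHERE runs

Fix: Use HAVING for the per-group MIN condition

Corrected query:
SELECT category, MIN(price) FROM products GROUP BY category HAVING MIN(price) >= 596.49

Result:
category | MIN(price)
---------+-----------
Garden   | 646.19    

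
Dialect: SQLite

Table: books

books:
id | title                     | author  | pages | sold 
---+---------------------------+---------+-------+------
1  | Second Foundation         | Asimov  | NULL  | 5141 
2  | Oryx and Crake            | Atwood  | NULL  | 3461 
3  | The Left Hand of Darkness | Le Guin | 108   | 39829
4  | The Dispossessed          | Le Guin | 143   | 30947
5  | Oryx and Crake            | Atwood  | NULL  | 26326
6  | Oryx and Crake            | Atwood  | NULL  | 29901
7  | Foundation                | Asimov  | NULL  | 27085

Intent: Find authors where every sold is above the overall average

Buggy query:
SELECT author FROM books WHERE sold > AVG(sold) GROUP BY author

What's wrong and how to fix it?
Bug: WHERE evaluates per row before aggregation, so AVG() is unavailable

Fix: Use a subquery for AVG and a HAVING MIN(...) filter so the condition holds for every row in the group

Corrected query:
SELECT author FROM books GROUP BY author HAVING MIN(sold) > (SELECT AVG(sold) FROM books)

Result:
author 
-------
Le Guin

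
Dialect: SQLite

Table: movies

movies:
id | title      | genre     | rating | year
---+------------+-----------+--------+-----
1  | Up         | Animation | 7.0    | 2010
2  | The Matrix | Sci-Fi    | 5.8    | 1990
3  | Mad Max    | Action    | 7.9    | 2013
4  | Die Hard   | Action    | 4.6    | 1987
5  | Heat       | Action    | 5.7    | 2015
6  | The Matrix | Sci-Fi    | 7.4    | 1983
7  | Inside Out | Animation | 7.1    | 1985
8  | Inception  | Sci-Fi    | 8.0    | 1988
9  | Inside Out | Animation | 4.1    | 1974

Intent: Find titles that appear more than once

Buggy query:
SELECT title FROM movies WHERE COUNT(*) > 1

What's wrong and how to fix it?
Bug: WHERE can't reference COUNT(*); aggregates are computed after WHERE

Fix: GROUP BY title, then filter groups with HAVING COUNT(*) > 1

Corrected query:
SELECT title FROM movies GROUP BY title HAVING COUNT(*) > 1

Result:
title     
----------
Inside Out
The Matrix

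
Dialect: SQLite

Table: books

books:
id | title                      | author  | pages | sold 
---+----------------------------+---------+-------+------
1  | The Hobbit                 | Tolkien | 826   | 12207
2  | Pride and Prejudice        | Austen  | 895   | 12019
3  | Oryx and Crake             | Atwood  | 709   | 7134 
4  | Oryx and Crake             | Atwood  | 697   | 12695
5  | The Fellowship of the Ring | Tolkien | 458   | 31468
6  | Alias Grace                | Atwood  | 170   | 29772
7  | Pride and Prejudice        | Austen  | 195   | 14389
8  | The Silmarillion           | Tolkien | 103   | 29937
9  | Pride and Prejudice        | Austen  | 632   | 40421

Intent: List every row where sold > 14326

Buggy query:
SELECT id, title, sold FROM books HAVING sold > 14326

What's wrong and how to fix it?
Bug: This is a non-aggregate query (no GROUP BY, no aggregates), so in SQLite the HAVING clause is invalid here; a row-level condition belongs in WHERE

Fix: Use WHERE for row-level filtering

Corrected query:
SELECT id, title, sold FROM books WHERE sold > 14326

Result:
id | title                      | sold 
---+----------------------------+------
5  | The Fellowship of the Ring | 31468
6  | Alias Grace                | 29772
7  | Pride and Prejudice        | 14389
8  | The Silmarillion           | 29937
9  | Pride and Prejudice        | 40421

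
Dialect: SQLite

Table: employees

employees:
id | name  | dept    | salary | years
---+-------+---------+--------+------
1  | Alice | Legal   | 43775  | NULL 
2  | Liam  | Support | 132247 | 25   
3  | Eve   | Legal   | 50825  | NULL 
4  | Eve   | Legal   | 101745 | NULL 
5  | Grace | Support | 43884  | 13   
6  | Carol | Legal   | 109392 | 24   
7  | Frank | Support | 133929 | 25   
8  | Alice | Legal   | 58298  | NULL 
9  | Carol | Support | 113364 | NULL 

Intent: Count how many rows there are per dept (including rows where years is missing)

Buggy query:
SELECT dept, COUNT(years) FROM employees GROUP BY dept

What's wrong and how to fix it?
Bug: COUNT(column) counts non-NULL values only; rows with NULL years aren't counted

Fix: Replace COUNT(years) with COUNT(*)

Corrected query:
SELECT dept, COUNT(*) FROM employees GROUP BY dept

Result:
dept    | COUNT(*)
--------+---------
Legal   | 5       
Support | 4       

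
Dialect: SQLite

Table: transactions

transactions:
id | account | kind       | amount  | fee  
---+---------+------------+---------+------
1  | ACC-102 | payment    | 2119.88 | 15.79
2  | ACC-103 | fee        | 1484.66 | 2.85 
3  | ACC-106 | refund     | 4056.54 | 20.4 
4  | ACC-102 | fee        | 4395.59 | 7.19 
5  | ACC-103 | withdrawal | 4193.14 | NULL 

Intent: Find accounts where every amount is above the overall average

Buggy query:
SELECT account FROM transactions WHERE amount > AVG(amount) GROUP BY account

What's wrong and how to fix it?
Bug: WHERE evaluates per row before aggregation, so AVG() is unavailable

Fix: Compute the overall average in a scalar subquery and compare each group's MIN against it in HAVING

Corrected query:
SELECT account FROM transactions GROUP BY account HAVING MIN(amount) > (SELECT AVG(amount) FROM transactions)

Result:
account
-------
ACC-106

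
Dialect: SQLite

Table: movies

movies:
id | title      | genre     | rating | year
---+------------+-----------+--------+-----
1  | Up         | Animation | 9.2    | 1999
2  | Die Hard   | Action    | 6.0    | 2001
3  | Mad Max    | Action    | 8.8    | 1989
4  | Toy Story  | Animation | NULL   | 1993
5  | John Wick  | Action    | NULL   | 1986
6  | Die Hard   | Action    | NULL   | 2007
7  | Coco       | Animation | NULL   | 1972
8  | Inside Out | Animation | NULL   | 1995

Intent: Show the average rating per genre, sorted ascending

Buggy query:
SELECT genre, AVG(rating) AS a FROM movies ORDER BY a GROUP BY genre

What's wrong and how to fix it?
Bug: ORDER BY appears before GROUP BY; SQL clause order requires GROUP BY first

Fix: Reorder: SELECT … FROM … GROUP BY … ORDER BY …

Corrected query:
SELECT genre, AVG(rating) AS a FROM movies GROUP BY genre ORDER BY a

Result:
genre     | a  
----------+----
Action    | 7.4
Animation | 9.2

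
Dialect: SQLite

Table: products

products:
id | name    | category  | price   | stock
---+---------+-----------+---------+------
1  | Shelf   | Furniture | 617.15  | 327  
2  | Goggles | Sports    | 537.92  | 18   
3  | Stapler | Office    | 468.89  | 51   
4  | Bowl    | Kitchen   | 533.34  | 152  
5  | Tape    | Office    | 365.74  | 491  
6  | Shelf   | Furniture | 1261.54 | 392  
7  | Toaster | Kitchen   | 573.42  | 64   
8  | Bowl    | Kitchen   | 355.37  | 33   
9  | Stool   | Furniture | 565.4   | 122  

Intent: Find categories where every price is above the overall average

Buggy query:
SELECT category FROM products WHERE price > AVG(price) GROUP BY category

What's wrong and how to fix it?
Bug: WHERE evaluates per row before aggregation, so AVG() is unavailable

Fix: Compute the overall average in a scalar subquery and compare each group's MIN against it in HAVING

Corrected query:
SELECT category FROM products GROUP BY category HAVING MIN(price) > (SELECT AVG(price) FROM products)

Result:
(no rows)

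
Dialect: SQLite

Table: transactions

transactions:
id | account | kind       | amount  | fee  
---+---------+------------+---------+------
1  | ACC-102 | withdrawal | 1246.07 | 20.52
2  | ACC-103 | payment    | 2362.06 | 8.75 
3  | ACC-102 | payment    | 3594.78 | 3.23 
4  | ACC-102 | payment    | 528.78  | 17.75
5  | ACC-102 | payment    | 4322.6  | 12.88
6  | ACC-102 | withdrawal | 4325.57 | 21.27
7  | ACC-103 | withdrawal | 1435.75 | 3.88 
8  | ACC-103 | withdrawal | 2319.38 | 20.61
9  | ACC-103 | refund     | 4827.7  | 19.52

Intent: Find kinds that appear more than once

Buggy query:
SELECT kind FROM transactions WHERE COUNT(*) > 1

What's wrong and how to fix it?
Bug: COUNT(*) is an aggregate and cannot be used in WHERE

Fix: Group first, then use HAVING for the count condition

Corrected query:
SELECT kind FROM transactions GROUP BY kind HAVING COUNT(*) > 1

Result:
kind      
----------
payment   
withdrawal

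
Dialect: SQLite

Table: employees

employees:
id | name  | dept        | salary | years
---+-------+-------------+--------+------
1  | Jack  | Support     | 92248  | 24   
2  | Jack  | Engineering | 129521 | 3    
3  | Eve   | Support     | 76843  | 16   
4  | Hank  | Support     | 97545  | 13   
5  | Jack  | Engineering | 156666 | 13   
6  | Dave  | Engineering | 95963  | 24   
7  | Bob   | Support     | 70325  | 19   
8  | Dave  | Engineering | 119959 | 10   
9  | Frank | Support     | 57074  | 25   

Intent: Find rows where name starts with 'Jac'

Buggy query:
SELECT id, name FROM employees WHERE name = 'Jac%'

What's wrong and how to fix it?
Bug: Wildcards only work with LIKE; '=' treats '%' as a literal character

Fix: Replace '=' with LIKE so 'Jac%' is treated as a pattern

Corrected query:
SELECT id, name FROM employees WHERE name LIKE 'Jac%'

Result:
id | name
---+-----
1  | Jack
2  | Jack
5  | Jack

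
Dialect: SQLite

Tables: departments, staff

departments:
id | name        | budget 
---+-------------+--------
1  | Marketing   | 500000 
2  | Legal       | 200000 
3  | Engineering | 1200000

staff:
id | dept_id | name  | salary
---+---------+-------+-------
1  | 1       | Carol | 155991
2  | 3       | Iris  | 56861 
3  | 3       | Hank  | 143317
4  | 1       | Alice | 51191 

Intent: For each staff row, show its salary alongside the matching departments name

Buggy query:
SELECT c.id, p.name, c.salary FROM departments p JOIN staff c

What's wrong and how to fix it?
Bug: Missing join condition: each staff row is matched to all departments rows instead of just its own

Fix: Add ON c.dept_id = p.id to the JOIN

Corrected query:
SELECT c.id, p.name, c.salary FROM departments p JOIN staff c ON c.dept_id = p.id

Result:
id | name        | salary
---+-------------+-------
1  | Marketing   | 155991
2  | Engineering | 56861 
3  | Engineering | 143317
4  | Marketing   | 51191 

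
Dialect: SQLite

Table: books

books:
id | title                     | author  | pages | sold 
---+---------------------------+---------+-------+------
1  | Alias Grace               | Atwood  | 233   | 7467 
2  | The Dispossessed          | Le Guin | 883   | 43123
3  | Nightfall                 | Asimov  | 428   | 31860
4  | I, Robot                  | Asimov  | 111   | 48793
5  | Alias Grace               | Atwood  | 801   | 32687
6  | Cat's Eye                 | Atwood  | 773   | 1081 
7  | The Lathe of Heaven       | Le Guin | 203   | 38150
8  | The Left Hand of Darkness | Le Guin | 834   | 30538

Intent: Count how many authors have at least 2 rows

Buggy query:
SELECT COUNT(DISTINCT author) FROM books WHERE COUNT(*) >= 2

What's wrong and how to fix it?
Bug: COUNT(*) cannot appear in WHERE; the per-group count doesn't exist yet

Fix: Use a subquery that GROUPs and filters with HAVING, then count its rows

Corrected query:
SELECT COUNT(*) FROM (SELECT author FROM books GROUP BY author HAVING COUNT(*) >= 2)

Result:
COUNT(*)
--------
3       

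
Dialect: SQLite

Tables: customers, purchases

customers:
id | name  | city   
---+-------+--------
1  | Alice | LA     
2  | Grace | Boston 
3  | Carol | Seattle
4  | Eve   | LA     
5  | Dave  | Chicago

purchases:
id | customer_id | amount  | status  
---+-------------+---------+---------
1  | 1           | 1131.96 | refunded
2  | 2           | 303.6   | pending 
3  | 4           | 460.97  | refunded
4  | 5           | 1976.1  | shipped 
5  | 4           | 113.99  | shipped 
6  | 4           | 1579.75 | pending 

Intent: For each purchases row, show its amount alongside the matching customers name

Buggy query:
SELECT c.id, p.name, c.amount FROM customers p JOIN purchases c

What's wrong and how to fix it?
Bug: Missing join condition: each purchases row is matched to all customers rows instead of just its own

Fix: Add ON c.customer_id = p.id to the JOIN

Corrected query:
SELECT c.id, p.name, c.amount FROM customers p JOIN purchases c ON c.customer_id = p.id

Result:
id | name  | amount 
---+-------+--------
1  | Alice | 1131.96
2  | Grace | 303.6  
3  | Eve   | 460.97 
4  | Dave  | 1976.1 
5  | Eve   | 113.99 
6  | Eve   | 1579.75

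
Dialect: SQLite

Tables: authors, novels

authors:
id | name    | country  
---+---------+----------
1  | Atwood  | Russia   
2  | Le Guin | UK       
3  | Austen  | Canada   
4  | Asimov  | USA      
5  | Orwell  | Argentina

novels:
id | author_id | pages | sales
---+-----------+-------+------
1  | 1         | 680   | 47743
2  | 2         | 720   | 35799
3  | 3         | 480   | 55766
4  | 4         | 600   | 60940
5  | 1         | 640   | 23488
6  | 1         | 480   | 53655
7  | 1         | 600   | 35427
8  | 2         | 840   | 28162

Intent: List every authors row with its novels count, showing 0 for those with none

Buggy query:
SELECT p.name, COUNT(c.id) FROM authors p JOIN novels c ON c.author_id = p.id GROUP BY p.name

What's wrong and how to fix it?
Bug: An inner join excludes parents with zero children

Fix: Switch to LEFT JOIN to retain unmatched parent rows

Corrected query:
SELECT p.name, COUNT(c.id) FROM authors p LEFT JOIN novels c ON c.author_id = p.id GROUP BY p.name

Result:
name    | COUNT(c.id)
--------+------------
Asimov  | 1          
Atwood  | 4          
Austen  | 1          
Le Guin | 2          
Orwell  | 0          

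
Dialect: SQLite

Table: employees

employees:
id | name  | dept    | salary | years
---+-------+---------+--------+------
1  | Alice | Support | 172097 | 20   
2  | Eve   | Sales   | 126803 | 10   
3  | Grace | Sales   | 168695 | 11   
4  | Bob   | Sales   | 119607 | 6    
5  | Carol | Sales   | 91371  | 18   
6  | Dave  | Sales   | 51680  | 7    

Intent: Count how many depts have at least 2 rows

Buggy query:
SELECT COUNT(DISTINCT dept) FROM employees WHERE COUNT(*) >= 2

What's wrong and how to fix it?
Bug: COUNT(*) cannot appear in WHERE; the per-group count doesn't exist yet

Fix: Group first with HAVING COUNT(*) >= 2, then COUNT the resulting groups

Corrected query:
SELECT COUNT(*) FROM (SELECT dept FROM employees GROUP BY dept HAVING COUNT(*) >= 2)

Result:
COUNT(*)
--------
1       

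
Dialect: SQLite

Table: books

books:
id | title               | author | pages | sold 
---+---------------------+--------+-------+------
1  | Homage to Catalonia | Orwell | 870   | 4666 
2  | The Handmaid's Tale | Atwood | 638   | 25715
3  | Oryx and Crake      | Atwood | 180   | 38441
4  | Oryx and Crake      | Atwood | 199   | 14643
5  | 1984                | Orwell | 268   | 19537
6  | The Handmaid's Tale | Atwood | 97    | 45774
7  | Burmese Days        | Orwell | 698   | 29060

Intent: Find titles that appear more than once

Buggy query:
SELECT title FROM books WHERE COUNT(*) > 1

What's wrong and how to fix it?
Bug: COUNT(*) is an aggregate and cannot be used in WHERE

Fix: Group first, then use HAVING for the count condition

Corrected query:
SELECT title FROM books GROUP BY title HAVING COUNT(*) > 1

Result:
title              
-------------------
Oryx and Crake     
The Handmaid's Tale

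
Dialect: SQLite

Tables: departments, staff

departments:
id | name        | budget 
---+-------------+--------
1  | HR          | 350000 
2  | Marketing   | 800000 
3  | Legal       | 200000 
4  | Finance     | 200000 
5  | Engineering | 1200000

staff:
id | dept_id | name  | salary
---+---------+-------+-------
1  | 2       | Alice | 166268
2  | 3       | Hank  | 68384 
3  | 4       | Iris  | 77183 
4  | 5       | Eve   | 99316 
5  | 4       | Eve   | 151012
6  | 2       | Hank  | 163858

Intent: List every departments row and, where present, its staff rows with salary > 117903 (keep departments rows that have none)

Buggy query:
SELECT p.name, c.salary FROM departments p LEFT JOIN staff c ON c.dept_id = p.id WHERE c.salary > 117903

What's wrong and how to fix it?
Bug: Filtering c.salary in WHERE discards the NULL rows produced by LEFT JOIN, turning it into an inner join

Fix: Put 'c.salary > 117903' in the JOIN's ON clause instead of WHERE

Corrected query:
SELECT p.name, c.salary FROM departments p LEFT JOIN staff c ON c.dept_id = p.id AND c.salary > 117903

Result:
name        | salary
------------+-------
HR          | NULL  
Marketing   | 163858
Marketing   | 166268
Legal       | NULL  
Finance     | 151012
Engineering | NULL  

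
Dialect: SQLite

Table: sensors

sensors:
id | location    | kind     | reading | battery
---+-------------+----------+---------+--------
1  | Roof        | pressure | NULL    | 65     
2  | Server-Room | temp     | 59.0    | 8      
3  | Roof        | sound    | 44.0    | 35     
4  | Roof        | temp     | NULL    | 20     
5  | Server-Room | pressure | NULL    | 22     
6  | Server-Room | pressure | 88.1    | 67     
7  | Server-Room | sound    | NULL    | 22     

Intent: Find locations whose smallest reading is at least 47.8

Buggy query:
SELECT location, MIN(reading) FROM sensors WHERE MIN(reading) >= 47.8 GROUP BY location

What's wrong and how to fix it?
Bug: MIN() in WHERE is a misuse of aggregate

Fix: Replace WHERE with HAVING after the GROUP BY

Corrected query:
SELECT location, MIN(reading) FROM sensors GROUP BY location HAVING MIN(reading) >= 47.8

Result:
location    | MIN(reading)
------------+-------------
Server-Room | 59          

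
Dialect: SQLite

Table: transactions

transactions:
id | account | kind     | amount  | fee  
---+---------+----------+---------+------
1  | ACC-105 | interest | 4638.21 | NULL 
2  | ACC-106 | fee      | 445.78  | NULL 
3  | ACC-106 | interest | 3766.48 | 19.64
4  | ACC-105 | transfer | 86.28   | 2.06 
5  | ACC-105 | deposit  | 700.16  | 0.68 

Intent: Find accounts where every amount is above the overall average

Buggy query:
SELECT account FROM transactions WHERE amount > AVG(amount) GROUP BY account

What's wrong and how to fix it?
Bug: AVG() is an aggregate; it can't sit directly in WHERE

Fix: Use a subquery for AVG and a HAVING MIN(...) filter so the condition holds for every row in the group

Corrected query:
SELECT account FROM transactions GROUP BY account HAVING MIN(amount) > (SELECT AVG(amount) FROM transactions)

Result:
(no rows)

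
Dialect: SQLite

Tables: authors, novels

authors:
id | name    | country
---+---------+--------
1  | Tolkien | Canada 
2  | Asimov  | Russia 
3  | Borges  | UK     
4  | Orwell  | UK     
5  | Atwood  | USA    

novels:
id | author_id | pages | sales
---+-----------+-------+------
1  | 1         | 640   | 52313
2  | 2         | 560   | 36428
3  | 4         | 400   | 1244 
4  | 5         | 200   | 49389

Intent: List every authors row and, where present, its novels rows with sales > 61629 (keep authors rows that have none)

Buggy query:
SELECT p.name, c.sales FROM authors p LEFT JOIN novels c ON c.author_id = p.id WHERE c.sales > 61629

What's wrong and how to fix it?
Bug: Filtering c.sales in WHERE discards the NULL rows produced by LEFT JOIN, turning it into an inner join

Fix: Put 'c.sales > 61629' in the JOIN's ON clause instead of WHERE

Corrected query:
SELECT p.name, c.sales FROM authors p LEFT JOIN novels c ON c.author_id = p.id AND c.sales > 61629

Result:
name    | sales
--------+------
Tolkien | NULL 
Asimov  | NULL 
Borges  | NULL 
Orwell  | NULL 
Atwood  | NULL 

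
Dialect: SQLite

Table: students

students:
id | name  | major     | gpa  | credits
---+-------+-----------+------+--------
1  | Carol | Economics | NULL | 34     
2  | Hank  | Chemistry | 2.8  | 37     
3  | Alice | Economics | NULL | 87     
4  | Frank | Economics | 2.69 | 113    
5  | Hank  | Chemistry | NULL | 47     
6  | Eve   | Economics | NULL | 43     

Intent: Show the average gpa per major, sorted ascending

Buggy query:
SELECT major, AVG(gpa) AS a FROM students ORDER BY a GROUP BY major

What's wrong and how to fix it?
Bug: ORDER BY appears before GROUP BY; SQL clause order requires GROUP BY first

Fix: Move ORDER BY to the end, after GROUP BY

Corrected query:
SELECT major, AVG(gpa) AS a FROM students GROUP BY major ORDER BY a

Result:
major     | a   
----------+-----
Economics | 2.69
Chemistry | 2.8 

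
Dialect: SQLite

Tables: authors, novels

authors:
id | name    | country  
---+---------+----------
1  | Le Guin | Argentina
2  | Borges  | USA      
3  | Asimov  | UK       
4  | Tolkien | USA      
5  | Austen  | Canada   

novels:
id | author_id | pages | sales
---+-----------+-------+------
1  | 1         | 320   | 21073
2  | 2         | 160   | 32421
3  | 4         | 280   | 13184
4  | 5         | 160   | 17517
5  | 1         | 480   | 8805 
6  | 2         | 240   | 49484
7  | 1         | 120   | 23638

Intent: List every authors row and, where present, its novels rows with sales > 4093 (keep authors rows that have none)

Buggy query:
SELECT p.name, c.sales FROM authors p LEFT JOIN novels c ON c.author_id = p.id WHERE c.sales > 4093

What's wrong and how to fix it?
Bug: A WHERE condition on the right-hand table after LEFT JOIN drops unmatched parents

Fix: Move the right-table condition into the ON clause so unmatched parents are kept

Corrected query:
SELECT p.name, c.sales FROM authors p LEFT JOIN novels c ON c.author_id = p.id AND c.sales > 4093

Result:
name    | sales
--------+------
Le Guin | 8805 
Le Guin | 21073
Le Guin | 23638
Borges  | 32421
Borges  | 49484
Asimov  | NULL 
Tolkien | 13184
Austen  | 17517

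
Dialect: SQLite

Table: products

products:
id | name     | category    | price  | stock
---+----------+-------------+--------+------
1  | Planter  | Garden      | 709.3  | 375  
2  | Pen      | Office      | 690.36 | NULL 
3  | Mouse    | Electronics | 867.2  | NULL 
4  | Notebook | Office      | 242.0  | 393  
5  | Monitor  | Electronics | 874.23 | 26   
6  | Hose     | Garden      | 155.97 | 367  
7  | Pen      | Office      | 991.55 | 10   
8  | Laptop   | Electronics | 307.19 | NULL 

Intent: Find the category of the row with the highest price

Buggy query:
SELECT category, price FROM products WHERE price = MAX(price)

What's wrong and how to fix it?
Bug: WHERE is evaluated per row; an aggregate over the whole table isn't defined there

Fix: Use a subquery: WHERE price = (SELECT MAX(price) FROM products)

Corrected query:
SELECT category, price FROM products WHERE price = (SELECT MAX(price) FROM products)

Result:
category | price 
---------+-------
Office   | 991.55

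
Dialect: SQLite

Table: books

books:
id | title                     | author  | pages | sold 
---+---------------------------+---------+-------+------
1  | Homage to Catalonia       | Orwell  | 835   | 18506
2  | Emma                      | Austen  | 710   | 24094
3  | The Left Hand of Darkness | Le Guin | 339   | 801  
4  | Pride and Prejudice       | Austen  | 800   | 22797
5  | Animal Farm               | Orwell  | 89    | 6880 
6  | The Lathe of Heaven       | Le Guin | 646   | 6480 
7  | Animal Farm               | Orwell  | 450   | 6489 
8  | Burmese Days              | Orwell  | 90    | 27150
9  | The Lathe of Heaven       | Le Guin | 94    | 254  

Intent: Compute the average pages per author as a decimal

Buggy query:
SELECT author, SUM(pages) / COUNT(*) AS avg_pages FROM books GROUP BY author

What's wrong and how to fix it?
Bug: Both operands are integers, so '/' performs integer division and truncates

Fix: Cast one side to REAL so the division keeps the fractional part

Corrected query:
SELECT author, SUM(pages) * 1.0 / COUNT(*) AS avg_pages FROM books GROUP BY author

Result:
author  | avg_pages 
--------+-----------
Austen  | 755       
Le Guin | 359.666667
Orwell  | 366       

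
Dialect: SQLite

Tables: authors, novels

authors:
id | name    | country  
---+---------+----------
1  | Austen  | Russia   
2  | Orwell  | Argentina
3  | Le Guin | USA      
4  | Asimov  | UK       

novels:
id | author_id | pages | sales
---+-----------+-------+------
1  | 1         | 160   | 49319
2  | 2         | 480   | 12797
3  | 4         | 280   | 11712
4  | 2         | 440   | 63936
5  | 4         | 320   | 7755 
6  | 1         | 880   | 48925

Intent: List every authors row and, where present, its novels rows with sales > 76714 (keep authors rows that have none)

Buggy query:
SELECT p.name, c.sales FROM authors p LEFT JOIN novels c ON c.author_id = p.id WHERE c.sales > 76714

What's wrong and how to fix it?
Bug: A WHERE condition on the right-hand table after LEFT JOIN drops unmatched parents

Fix: Move the right-table condition into the ON clause so unmatched parents are kept

Corrected query:
SELECT p.name, c.sales FROM authors p LEFT JOIN novels c ON c.author_id = p.id AND c.sales > 76714

Result:
name    | sales
--------+------
Austen  | NULL 
Orwell  | NULL 
Le Guin | NULL 
Asimov  | NULL 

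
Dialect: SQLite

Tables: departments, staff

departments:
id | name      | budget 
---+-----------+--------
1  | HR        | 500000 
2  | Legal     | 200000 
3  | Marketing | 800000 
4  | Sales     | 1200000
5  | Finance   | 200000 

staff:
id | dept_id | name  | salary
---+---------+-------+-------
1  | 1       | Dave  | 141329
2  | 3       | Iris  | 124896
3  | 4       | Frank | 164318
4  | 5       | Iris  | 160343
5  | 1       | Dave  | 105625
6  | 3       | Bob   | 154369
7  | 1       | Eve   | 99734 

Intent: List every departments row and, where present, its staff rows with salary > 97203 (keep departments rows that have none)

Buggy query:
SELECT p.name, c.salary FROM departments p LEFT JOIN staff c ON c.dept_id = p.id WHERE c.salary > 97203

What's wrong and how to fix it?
Bug: A WHERE condition on the right-hand table after LEFT JOIN drops unmatched parents

Fix: Put 'c.salary > 97203' in the JOIN's ON clause instead of WHERE

Corrected query:
SELECT p.name, c.salary FROM departments p LEFT JOIN staff c ON c.dept_id = p.id AND c.salary > 97203

Result:
name      | salary
----------+-------
HR        | 99734 
HR        | 105625
HR        | 141329
Legal     | NULL  
Marketing | 124896
Marketing | 154369
Sales     | 164318
Finance   | 160343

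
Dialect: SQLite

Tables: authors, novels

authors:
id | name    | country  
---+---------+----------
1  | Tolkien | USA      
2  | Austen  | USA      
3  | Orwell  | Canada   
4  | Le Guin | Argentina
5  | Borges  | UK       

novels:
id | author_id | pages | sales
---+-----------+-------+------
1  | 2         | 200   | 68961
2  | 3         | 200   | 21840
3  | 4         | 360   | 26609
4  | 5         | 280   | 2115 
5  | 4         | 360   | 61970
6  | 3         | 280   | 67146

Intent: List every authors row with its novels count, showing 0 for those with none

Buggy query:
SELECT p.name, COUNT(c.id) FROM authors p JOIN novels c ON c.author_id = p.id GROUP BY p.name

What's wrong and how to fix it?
Bug: INNER JOIN drops authors rows that have no matching novels rows

Fix: Switch to LEFT JOIN to retain unmatched parent rows

Corrected query:
SELECT p.name, COUNT(c.id) FROM authors p LEFT JOIN novels c ON c.author_id = p.id GROUP BY p.name

Result:
name    | COUNT(c.id)
--------+------------
Austen  | 1          
Borges  | 1          
Le Guin | 2          
Orwell  | 2          
Tolkien | 0          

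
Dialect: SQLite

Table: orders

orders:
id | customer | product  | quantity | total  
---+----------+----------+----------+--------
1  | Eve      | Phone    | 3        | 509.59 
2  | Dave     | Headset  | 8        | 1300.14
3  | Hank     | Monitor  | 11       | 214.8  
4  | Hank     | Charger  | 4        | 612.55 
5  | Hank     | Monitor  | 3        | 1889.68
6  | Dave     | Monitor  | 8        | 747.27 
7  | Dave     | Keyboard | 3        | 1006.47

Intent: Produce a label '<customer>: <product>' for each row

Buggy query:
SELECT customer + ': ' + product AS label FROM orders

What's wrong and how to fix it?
Bug: SQLite uses || for string concatenation; + coerces text to numbers (yielding 0)

Fix: Use the || operator for string concatenation

Corrected query:
SELECT customer || ': ' || product AS label FROM orders

Result:
label         
--------------
Eve: Phone    
Dave: Headset 
Hank: Monitor 
Hank: Charger 
Hank: Monitor 
Dave: Monitor 
Dave: Keyboard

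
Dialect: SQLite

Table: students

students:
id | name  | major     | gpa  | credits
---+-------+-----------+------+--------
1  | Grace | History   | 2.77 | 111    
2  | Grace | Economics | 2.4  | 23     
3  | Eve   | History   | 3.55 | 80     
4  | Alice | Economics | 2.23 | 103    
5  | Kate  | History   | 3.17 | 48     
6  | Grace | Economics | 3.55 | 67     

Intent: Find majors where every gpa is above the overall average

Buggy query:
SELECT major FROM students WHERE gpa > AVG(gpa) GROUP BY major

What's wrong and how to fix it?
Bug: WHERE evaluates per row before aggregation, so AVG() is unavailable

Fix: Compute the overall average in a scalar subquery and compare each group's MIN against it in HAVING

Corrected query:
SELECT major FROM students GROUP BY major HAVING MIN(gpa) > (SELECT AVG(gpa) FROM students)

Result:
(no rows)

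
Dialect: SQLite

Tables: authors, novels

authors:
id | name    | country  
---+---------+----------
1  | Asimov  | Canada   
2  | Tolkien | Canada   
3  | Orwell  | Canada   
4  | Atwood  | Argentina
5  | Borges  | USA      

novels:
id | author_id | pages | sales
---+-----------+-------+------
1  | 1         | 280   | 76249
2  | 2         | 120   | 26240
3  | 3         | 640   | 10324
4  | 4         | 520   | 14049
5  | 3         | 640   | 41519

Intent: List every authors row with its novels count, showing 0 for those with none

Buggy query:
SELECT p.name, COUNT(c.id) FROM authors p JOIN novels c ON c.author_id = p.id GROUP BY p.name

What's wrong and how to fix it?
Bug: INNER JOIN drops authors rows that have no matching novels rows

Fix: Use LEFT JOIN so parents without children still appear (COUNT(c.id) gives 0)

Corrected query:
SELECT p.name, COUNT(c.id) FROM authors p LEFT JOIN novels c ON c.author_id = p.id GROUP BY p.name

Result:
name    | COUNT(c.id)
--------+------------
Asimov  | 1          
Atwood  | 1          
Borges  | 0          
Orwell  | 2          
Tolkien | 1          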